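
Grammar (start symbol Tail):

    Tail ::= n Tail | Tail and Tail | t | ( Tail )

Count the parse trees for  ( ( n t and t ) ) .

2

Parse trees for ( ( n t and t ) ):
  [Tail ( [Tail ( [Tail n [Tail [Tail t] and [Tail t]]] )] )]
  [Tail ( [Tail ( [Tail [Tail n [Tail t]] and [Tail t]] )] )]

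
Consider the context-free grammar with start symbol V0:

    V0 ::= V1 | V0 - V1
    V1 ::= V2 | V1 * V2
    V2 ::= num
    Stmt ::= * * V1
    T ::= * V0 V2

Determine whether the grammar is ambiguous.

Unambiguous

Only V0, V1, V2 are reachable from V0; ignoring the rest: V0 → V0 - V1 | V1  ;  V1 → V1 * V2 | V2  — a left-associative chain with V2 at the bottom. Each string factors uniquely by precedence.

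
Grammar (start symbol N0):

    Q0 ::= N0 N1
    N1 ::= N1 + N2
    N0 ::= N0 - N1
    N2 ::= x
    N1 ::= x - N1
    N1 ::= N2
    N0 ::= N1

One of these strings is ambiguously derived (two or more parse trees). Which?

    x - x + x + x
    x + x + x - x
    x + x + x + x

x - x + x + x: 4 trees
x + x + x - x: 1 tree
x + x + x + x: 1 tree

x - x + x + x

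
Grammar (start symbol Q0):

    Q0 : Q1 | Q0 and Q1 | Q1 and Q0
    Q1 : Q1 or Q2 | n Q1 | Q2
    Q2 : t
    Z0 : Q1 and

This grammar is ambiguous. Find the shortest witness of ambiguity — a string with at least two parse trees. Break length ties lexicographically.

length 1: no string has ≥2 trees
length 2: no string has ≥2 trees
length 3: t and t has 2 parse trees

Two derivations of t and t:
  Q0 ⇒ Q0 and Q1 ⇒ Q1 and Q1 ⇒ Q2 and Q1 ⇒ t and Q1 ⇒ t and Q2 ⇒ t and t
  Q0 ⇒ Q1 and Q0 ⇒ Q2 and Q0 ⇒ t and Q0 ⇒ t and Q1 ⇒ t and Q2 ⇒ t and t

t and t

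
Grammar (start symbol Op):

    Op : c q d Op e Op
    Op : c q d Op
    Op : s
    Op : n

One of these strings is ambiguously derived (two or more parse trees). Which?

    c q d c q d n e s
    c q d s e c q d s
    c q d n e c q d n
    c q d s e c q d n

c q d c q d n e s

c q d c q d n e s: 2 trees
c q d s e c q d s: 1 tree
c q d n e c q d n: 1 tree
c q d s e c q d n: 1 tree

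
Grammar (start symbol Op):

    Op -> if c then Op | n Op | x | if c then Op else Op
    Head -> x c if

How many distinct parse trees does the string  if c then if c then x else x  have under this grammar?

Parse trees for if c then if c then x else x:
  [Op if c then [Op if c then [Op x] else [Op x]]]
  [Op if c then [Op if c then [Op x]] else [Op x]]

2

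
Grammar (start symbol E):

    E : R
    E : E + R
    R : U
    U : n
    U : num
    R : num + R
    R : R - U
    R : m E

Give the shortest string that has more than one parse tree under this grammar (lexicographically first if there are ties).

length 1: no string has ≥2 trees
length 2: no string has ≥2 trees
length 3: num + n has 2 parse trees

Two derivations of num + n:
  E ⇒ R ⇒ num + R ⇒ num + U ⇒ num + n
  E ⇒ E + R ⇒ R + R ⇒ U + R ⇒ num + R ⇒ num + U ⇒ num + n

num + n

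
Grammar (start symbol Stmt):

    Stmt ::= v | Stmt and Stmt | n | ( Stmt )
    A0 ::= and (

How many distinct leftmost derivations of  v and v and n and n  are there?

Parse trees for v and v and n and n:
  [Stmt [Stmt v] and [Stmt [Stmt v] and [Stmt [Stmt n] and [Stmt n]]]]
  [Stmt [Stmt v] and [Stmt [Stmt [Stmt v] and [Stmt n]] and [Stmt n]]]
  [Stmt [Stmt [Stmt v] and [Stmt v]] and [Stmt [Stmt n] and [Stmt n]]]
  [Stmt [Stmt [Stmt v] and [Stmt [Stmt v] and [Stmt n]]] and [Stmt n]]
  [Stmt [Stmt [Stmt [Stmt v] and [Stmt v]] and [Stmt n]] and [Stmt n]]

5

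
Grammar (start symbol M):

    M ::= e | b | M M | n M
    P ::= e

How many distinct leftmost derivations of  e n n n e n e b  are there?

Parse trees for e n n n e n e b (showing first 6 of 25):
  [M [M e] [M [M n [M n [M n [M e]]]] [M [M n [M e]] [M b]]]]
  [M [M e] [M [M n [M n [M n [M e]]]] [M n [M [M e] [M b]]]]]
  [M [M e] [M [M [M n [M n [M n [M e]]]] [M n [M e]]] [M b]]]
  [M [M e] [M [M n [M [M n [M n [M e]]] [M n [M e]]]] [M b]]]
  [M [M e] [M [M n [M n [M [M n [M e]] [M n [M e]]]]] [M b]]]
  [M [M e] [M [M n [M n [M n [M [M e] [M n [M e]]]]]] [M b]]]

25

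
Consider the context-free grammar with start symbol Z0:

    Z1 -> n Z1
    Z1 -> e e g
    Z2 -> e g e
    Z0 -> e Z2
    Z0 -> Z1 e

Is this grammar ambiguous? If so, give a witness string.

Ambiguous

Witness: e e g e

Derivation 1: Z0 ⇒ e Z2 ⇒ e e g e
Derivation 2: Z0 ⇒ Z1 e ⇒ e e g e

Two distinct leftmost derivations for the same string.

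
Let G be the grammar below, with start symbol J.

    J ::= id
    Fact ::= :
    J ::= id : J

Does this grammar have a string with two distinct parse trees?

Unambiguous

(Fact is unreachable from J, so its rules don't affect L(J).) The reachable grammar is A → atom sep A | atom. Each atom is followed by either the separator (recurse) or end-of-string (stop) — no choice point.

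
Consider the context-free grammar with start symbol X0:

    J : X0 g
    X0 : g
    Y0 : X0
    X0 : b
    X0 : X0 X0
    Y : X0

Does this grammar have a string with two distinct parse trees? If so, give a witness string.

Witness: b b b

Derivation 1: X0 ⇒ X0 X0 ⇒ b X0 ⇒ b X0 X0 ⇒ b b X0 ⇒ b b b
Derivation 2: X0 ⇒ X0 X0 ⇒ X0 X0 X0 ⇒ b X0 X0 ⇒ b b X0 ⇒ b b b

Two distinct leftmost derivations for the same string.

Ambiguous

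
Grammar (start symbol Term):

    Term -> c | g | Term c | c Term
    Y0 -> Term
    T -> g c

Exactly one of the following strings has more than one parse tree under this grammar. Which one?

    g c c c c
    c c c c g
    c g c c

c g c c

g c c c c: 1 tree
c c c c g: 1 tree
c g c c: 3 trees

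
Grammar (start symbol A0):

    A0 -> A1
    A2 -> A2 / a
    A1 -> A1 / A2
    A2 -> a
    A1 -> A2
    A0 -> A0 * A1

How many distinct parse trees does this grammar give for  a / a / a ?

Parse trees for a / a / a:
  [A0 [A1 [A1 [A2 a]] / [A2 [A2 a] / a]]]
  [A0 [A1 [A1 [A1 [A2 a]] / [A2 a]] / [A2 a]]]
  [A0 [A1 [A1 [A2 [A2 a] / a]] / [A2 a]]]
  [A0 [A1 [A2 [A2 [A2 a] / a] / a]]]

4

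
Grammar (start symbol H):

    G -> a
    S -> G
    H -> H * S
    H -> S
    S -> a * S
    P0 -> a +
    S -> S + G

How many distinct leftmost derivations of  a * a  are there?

Parse trees for a * a:
  [H [H [S [G a]]] * [S [G a]]]
  [H [S a * [S [G a]]]]

2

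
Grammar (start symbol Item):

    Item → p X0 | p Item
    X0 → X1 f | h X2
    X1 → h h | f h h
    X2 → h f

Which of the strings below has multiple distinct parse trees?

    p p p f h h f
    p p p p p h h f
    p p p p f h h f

p p p f h h f: 1 tree
p p p p p h h f: 2 trees
p p p p f h h f: 1 tree

p p p p p h h f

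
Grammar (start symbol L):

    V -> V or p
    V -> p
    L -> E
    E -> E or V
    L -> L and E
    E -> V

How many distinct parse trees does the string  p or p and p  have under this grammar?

2

Parse trees for p or p and p:
  [L [L [E [E [V p]] or [V p]]] and [E [V p]]]
  [L [L [E [V [V p] or p]]] and [E [V p]]]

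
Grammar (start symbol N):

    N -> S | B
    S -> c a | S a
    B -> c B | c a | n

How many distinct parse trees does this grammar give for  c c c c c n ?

Parse trees for c c c c c n:
  [N [B c [B c [B c [B c [B c [B n]]]]]]]

1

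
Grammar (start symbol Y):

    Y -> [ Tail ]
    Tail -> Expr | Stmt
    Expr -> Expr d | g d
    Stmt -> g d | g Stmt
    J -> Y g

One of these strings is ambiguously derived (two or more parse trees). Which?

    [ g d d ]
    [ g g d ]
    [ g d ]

[ g d d ]: 1 tree
[ g g d ]: 1 tree
[ g d ]: 2 trees

[ g d ]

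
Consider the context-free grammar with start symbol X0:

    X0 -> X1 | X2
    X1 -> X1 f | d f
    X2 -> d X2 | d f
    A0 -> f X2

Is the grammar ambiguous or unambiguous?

Witness: d f

Derivation 1: X0 ⇒ X1 ⇒ d f
Derivation 2: X0 ⇒ X2 ⇒ d f

Two distinct leftmost derivations for the same string.

Ambiguous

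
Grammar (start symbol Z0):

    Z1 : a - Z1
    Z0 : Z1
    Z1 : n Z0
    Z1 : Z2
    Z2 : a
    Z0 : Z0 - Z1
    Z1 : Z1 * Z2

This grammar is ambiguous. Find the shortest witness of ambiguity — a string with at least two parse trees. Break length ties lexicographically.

length 1: no string has ≥2 trees
length 2: no string has ≥2 trees
length 3: a - a has 2 parse trees

Two derivations of a - a:
  Z0 ⇒ Z1 ⇒ a - Z1 ⇒ a - Z2 ⇒ a - a
  Z0 ⇒ Z0 - Z1 ⇒ Z1 - Z1 ⇒ Z2 - Z1 ⇒ a - Z1 ⇒ a - Z2 ⇒ a - a

a - a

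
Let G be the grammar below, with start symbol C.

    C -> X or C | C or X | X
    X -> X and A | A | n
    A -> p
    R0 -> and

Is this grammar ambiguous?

Witness: n or n

Derivation 1: C ⇒ X or C ⇒ n or C ⇒ n or X ⇒ n or n
Derivation 2: C ⇒ C or X ⇒ X or X ⇒ n or X ⇒ n or n

Two distinct leftmost derivations for the same string.

Ambiguous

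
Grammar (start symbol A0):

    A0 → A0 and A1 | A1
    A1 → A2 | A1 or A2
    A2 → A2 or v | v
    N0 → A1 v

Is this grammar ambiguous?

Witness: v or v

Derivation 1: A0 ⇒ A1 ⇒ A2 ⇒ A2 or v ⇒ v or v
Derivation 2: A0 ⇒ A1 ⇒ A1 or A2 ⇒ A2 or A2 ⇒ v or A2 ⇒ v or v

Two distinct leftmost derivations for the same string.

Ambiguous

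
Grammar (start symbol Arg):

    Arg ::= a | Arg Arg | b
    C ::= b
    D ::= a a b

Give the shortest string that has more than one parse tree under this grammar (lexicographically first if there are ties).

length 1: no string has ≥2 trees
length 2: no string has ≥2 trees
length 3: a a a has 2 parse trees

Two derivations of a a a:
  Arg ⇒ Arg Arg ⇒ a Arg ⇒ a Arg Arg ⇒ a a Arg ⇒ a a a
  Arg ⇒ Arg Arg ⇒ Arg Arg Arg ⇒ a Arg Arg ⇒ a a Arg ⇒ a a a

a a a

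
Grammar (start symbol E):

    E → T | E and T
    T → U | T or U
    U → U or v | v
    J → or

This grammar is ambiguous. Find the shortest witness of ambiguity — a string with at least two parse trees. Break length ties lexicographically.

length 1: no string has ≥2 trees
length 3: v or v has 2 parse trees

Two derivations of v or v:
  E ⇒ T ⇒ U ⇒ U or v ⇒ v or v
  E ⇒ T ⇒ T or U ⇒ U or U ⇒ v or U ⇒ v or v

v or v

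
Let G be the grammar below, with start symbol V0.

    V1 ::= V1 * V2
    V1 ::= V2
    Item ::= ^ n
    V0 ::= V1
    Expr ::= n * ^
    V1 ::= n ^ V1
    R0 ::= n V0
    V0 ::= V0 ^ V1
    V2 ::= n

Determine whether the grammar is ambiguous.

Witness: n ^ n

Derivation 1: V0 ⇒ V1 ⇒ n ^ V1 ⇒ n ^ V2 ⇒ n ^ n
Derivation 2: V0 ⇒ V0 ^ V1 ⇒ V1 ^ V1 ⇒ V2 ^ V1 ⇒ n ^ V1 ⇒ n ^ V2 ⇒ n ^ n

Two distinct leftmost derivations for the same string.

Ambiguous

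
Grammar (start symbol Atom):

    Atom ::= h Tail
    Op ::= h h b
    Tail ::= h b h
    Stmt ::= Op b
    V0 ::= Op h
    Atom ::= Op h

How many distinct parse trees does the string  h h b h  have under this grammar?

Parse trees for h h b h:
  [Atom h [Tail h b h]]
  [Atom [Op h h b] h]

2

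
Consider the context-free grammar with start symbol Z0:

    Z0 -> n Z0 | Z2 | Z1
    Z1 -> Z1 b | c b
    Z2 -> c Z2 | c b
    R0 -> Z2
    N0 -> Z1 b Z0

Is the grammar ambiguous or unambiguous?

Witness: c b

Derivation 1: Z0 ⇒ Z2 ⇒ c b
Derivation 2: Z0 ⇒ Z1 ⇒ c b

Two distinct leftmost derivations for the same string.

Ambiguous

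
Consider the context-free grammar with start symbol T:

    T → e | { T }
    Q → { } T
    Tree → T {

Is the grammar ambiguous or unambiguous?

Unambiguous

(Q, Tree are unreachable from T, so their rules don't affect L(T).) L(T) is { openⁿ atom closeⁿ : n ≥ 0 }. The bracket depth fixes n, and the derivation is forced at every step.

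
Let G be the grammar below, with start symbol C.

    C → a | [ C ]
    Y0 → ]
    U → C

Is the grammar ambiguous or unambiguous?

Unambiguous

Only C is reachable from C; ignoring the rest: Each string is a nest of matched brackets around a single atom. An opening bracket forces the recursive rule; an atom forces the base rule.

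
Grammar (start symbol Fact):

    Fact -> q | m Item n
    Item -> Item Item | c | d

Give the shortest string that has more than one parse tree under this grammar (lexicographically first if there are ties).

m c c c n

length 1: no string has ≥2 trees
length 3: no string has ≥2 trees
length 4: no string has ≥2 trees
length 5: m c c c n has 2 parse trees

Two derivations of m c c c n:
  Fact ⇒ m Item n ⇒ m Item Item n ⇒ m Item Item Item n ⇒ m c Item Item n ⇒ m c c Item n ⇒ m c c c n
  Fact ⇒ m Item n ⇒ m Item Item n ⇒ m c Item n ⇒ m c Item Item n ⇒ m c c Item n ⇒ m c c c n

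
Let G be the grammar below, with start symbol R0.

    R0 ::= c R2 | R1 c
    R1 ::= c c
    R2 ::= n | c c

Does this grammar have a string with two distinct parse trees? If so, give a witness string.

Witness: c c c

Derivation 1: R0 ⇒ c R2 ⇒ c c c
Derivation 2: R0 ⇒ R1 c ⇒ c c c

Two distinct leftmost derivations for the same string.

Ambiguous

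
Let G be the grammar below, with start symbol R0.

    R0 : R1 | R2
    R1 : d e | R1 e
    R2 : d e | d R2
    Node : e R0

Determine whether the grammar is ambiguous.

Witness: d e

Derivation 1: R0 ⇒ R1 ⇒ d e
Derivation 2: R0 ⇒ R2 ⇒ d e

Two distinct leftmost derivations for the same string.

Ambiguous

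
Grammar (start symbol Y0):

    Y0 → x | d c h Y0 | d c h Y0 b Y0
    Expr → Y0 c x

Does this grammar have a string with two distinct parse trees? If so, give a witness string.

Witness: d c h d c h x b x

Derivation 1: Y0 ⇒ d c h Y0 ⇒ d c h d c h Y0 b Y0 ⇒ d c h d c h x b Y0 ⇒ d c h d c h x b x
Derivation 2: Y0 ⇒ d c h Y0 b Y0 ⇒ d c h d c h Y0 b Y0 ⇒ d c h d c h x b Y0 ⇒ d c h d c h x b x

Two distinct leftmost derivations for the same string.

Ambiguous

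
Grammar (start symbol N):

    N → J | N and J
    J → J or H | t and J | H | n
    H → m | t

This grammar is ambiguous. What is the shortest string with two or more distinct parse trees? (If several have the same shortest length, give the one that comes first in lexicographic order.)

length 1: no string has ≥2 trees
length 3: t and m has 2 parse trees

Two derivations of t and m:
  N ⇒ J ⇒ t and J ⇒ t and H ⇒ t and m
  N ⇒ N and J ⇒ J and J ⇒ H and J ⇒ t and J ⇒ t and H ⇒ t and m

t and m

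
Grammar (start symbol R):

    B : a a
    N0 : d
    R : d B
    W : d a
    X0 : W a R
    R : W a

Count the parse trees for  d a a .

2

Parse trees for d a a:
  [R d [B a a]]
  [R [W d a] a]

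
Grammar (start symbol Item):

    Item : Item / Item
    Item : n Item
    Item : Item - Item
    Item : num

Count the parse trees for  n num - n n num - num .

Parse trees for n num - n n num - num (showing first 6 of 9):
  [Item n [Item [Item num] - [Item n [Item n [Item [Item num] - [Item num]]]]]]
  [Item n [Item [Item num] - [Item n [Item [Item n [Item num]] - [Item num]]]]]
  [Item n [Item [Item num] - [Item [Item n [Item n [Item num]]] - [Item num]]]]
  [Item n [Item [Item [Item num] - [Item n [Item n [Item num]]]] - [Item num]]]
  [Item [Item n [Item num]] - [Item n [Item n [Item [Item num] - [Item num]]]]]
  [Item [Item n [Item num]] - [Item n [Item [Item n [Item num]] - [Item num]]]]

9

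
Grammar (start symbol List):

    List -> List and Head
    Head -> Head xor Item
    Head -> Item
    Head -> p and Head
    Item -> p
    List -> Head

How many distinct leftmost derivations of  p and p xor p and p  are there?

3

Parse trees for p and p xor p and p:
  [List [List [List [Head [Item p]]] and [Head [Head [Item p]] xor [Item p]]] and [Head [Item p]]]
  [List [List [Head [Head p and [Head [Item p]]] xor [Item p]]] and [Head [Item p]]]
  [List [List [Head p and [Head [Head [Item p]] xor [Item p]]]] and [Head [Item p]]]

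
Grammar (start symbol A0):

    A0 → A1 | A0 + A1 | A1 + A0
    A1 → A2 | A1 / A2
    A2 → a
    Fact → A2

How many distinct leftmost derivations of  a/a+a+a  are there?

Parse trees for a/a+a+a:
  [A0 [A0 [A0 [A1 [A1 [A2 a]] / [A2 a]]] + [A1 [A2 a]]] + [A1 [A2 a]]]
  [A0 [A0 [A1 [A1 [A2 a]] / [A2 a]] + [A0 [A1 [A2 a]]]] + [A1 [A2 a]]]
  [A0 [A1 [A1 [A2 a]] / [A2 a]] + [A0 [A0 [A1 [A2 a]]] + [A1 [A2 a]]]]
  [A0 [A1 [A1 [A2 a]] / [A2 a]] + [A0 [A1 [A2 a]] + [A0 [A1 [A2 a]]]]]

4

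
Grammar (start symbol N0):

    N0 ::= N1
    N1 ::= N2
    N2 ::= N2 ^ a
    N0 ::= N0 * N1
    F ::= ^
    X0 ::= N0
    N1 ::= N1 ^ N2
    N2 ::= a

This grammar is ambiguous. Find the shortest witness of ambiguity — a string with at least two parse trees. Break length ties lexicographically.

length 1: no string has ≥2 trees
length 3: a ^ a has 2 parse trees

Two derivations of a ^ a:
  N0 ⇒ N1 ⇒ N2 ⇒ N2 ^ a ⇒ a ^ a
  N0 ⇒ N1 ⇒ N1 ^ N2 ⇒ N2 ^ N2 ⇒ a ^ N2 ⇒ a ^ a

a ^ a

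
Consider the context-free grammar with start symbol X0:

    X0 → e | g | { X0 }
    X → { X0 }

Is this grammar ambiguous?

(X is unreachable from X0, so its rules don't affect L(X0).) L(X0) is { openⁿ atom closeⁿ : n ≥ 0 }. The bracket depth fixes n, and the derivation is forced at every step.

Unambiguous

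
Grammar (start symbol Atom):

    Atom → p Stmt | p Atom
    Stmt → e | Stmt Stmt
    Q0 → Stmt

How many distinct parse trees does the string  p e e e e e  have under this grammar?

Parse trees for p e e e e e (showing first 6 of 14):
  [Atom p [Stmt [Stmt e] [Stmt [Stmt e] [Stmt [Stmt e] [Stmt [Stmt e] [Stmt e]]]]]]
  [Atom p [Stmt [Stmt e] [Stmt [Stmt e] [Stmt [Stmt [Stmt e] [Stmt e]] [Stmt e]]]]]
  [Atom p [Stmt [Stmt e] [Stmt [Stmt [Stmt e] [Stmt e]] [Stmt [Stmt e] [Stmt e]]]]]
  [Atom p [Stmt [Stmt e] [Stmt [Stmt [Stmt e] [Stmt [Stmt e] [Stmt e]]] [Stmt e]]]]
  [Atom p [Stmt [Stmt e] [Stmt [Stmt [Stmt [Stmt e] [Stmt e]] [Stmt e]] [Stmt e]]]]
  [Atom p [Stmt [Stmt [Stmt e] [Stmt e]] [Stmt [Stmt e] [Stmt [Stmt e] [Stmt e]]]]]

14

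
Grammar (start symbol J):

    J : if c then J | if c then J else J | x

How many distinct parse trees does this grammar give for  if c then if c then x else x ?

Parse trees for if c then if c then x else x:
  [J if c then [J if c then [J x] else [J x]]]
  [J if c then [J if c then [J x]] else [J x]]

2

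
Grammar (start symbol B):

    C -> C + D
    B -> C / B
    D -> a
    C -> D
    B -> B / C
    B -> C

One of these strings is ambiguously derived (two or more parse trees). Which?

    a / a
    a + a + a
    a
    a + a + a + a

a / a: 2 trees
a + a + a: 1 tree
a: 1 tree
a + a + a + a: 1 tree

a / a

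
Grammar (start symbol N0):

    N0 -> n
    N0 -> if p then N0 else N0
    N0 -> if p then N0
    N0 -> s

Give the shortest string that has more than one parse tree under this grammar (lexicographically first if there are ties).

if p then if p then n else n

length 1: no string has ≥2 trees
length 4: no string has ≥2 trees
length 6: no string has ≥2 trees
length 7: no string has ≥2 trees
length 9: if p then if p then n else n has 2 parse trees

Two derivations of if p then if p then n else n:
  N0 ⇒ if p then N0 else N0 ⇒ if p then if p then N0 else N0 ⇒ if p then if p then n else N0 ⇒ if p then if p then n else n
  N0 ⇒ if p then N0 ⇒ if p then if p then N0 else N0 ⇒ if p then if p then n else N0 ⇒ if p then if p then n else n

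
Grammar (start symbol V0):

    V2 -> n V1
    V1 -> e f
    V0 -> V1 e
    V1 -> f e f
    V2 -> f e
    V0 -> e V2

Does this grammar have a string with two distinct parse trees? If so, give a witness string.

Ambiguous

Witness: e f e

Derivation 1: V0 ⇒ V1 e ⇒ e f e
Derivation 2: V0 ⇒ e V2 ⇒ e f e

Two distinct leftmost derivations for the same string.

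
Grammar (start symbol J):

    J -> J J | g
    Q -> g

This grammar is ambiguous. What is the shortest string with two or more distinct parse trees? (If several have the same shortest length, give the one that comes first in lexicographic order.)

g g g

length 1: no string has ≥2 trees
length 2: no string has ≥2 trees
length 3: g g g has 2 parse trees

Two derivations of g g g:
  J ⇒ J J ⇒ J J J ⇒ g J J ⇒ g g J ⇒ g g g
  J ⇒ J J ⇒ g J ⇒ g J J ⇒ g g J ⇒ g g g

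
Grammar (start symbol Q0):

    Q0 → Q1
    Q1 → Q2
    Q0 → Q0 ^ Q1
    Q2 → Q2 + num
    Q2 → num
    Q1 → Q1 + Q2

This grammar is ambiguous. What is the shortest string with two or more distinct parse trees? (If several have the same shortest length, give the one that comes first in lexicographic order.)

num + num

length 1: no string has ≥2 trees
length 3: num + num has 2 parse trees

Two derivations of num + num:
  Q0 ⇒ Q1 ⇒ Q2 ⇒ Q2 + num ⇒ num + num
  Q0 ⇒ Q1 ⇒ Q1 + Q2 ⇒ Q2 + Q2 ⇒ num + Q2 ⇒ num + num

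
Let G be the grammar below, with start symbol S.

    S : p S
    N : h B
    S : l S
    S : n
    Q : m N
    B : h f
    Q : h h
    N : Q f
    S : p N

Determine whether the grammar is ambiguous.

Witness: p h h f

Derivation 1: S ⇒ p N ⇒ p h B ⇒ p h h f
Derivation 2: S ⇒ p N ⇒ p Q f ⇒ p h h f

Two distinct leftmost derivations for the same string.

Ambiguous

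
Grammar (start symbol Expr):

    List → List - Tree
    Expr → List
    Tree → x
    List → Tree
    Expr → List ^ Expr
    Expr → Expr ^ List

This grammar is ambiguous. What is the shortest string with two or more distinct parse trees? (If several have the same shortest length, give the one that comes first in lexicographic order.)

length 1: no string has ≥2 trees
length 3: x ^ x has 2 parse trees

Two derivations of x ^ x:
  Expr ⇒ List ^ Expr ⇒ Tree ^ Expr ⇒ x ^ Expr ⇒ x ^ List ⇒ x ^ Tree ⇒ x ^ x
  Expr ⇒ Expr ^ List ⇒ List ^ List ⇒ Tree ^ List ⇒ x ^ List ⇒ x ^ Tree ⇒ x ^ x

x ^ x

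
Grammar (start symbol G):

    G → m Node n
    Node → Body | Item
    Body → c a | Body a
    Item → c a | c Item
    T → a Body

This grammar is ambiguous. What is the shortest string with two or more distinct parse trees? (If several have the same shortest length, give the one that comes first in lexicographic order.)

m c a n

length 4: m c a n has 2 parse trees

Two derivations of m c a n:
  G ⇒ m Node n ⇒ m Body n ⇒ m c a n
  G ⇒ m Node n ⇒ m Item n ⇒ m c a n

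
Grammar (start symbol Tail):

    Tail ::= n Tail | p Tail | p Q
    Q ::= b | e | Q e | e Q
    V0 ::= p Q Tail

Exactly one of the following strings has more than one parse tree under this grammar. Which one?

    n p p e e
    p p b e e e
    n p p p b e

n p p e e

n p p e e: 2 trees
p p b e e e: 1 tree
n p p p b e: 1 tree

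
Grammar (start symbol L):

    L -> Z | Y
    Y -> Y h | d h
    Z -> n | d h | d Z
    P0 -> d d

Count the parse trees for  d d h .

1

Parse trees for d d h:
  [L [Z d [Z d h]]]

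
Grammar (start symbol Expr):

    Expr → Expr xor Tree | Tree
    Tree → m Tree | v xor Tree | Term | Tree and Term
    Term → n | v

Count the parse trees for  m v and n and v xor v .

3

Parse trees for m v and n and v xor v:
  [Expr [Expr [Tree m [Tree [Tree [Tree [Term v]] and [Term n]] and [Term v]]]] xor [Tree [Term v]]]
  [Expr [Expr [Tree [Tree m [Tree [Tree [Term v]] and [Term n]]] and [Term v]]] xor [Tree [Term v]]]
  [Expr [Expr [Tree [Tree [Tree m [Tree [Term v]]] and [Term n]] and [Term v]]] xor [Tree [Term v]]]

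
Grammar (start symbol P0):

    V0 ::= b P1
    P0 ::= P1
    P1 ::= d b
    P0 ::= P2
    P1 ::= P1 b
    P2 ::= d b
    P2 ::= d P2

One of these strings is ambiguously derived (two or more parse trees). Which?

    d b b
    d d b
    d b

d b

d b b: 1 tree
d d b: 1 tree
d b: 2 trees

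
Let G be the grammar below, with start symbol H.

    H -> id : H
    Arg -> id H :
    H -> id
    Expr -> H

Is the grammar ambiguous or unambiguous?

Only H is reachable from H; ignoring the rest: The reachable grammar is A → atom sep A | atom. Each atom is followed by either the separator (recurse) or end-of-string (stop) — no choice point.

Unambiguous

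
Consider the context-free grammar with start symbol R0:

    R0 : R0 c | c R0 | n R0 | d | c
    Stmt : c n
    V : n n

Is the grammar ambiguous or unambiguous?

Ambiguous

Witness: c c

Derivation 1: R0 ⇒ R0 c ⇒ c c
Derivation 2: R0 ⇒ c R0 ⇒ c c

Two distinct leftmost derivations for the same string.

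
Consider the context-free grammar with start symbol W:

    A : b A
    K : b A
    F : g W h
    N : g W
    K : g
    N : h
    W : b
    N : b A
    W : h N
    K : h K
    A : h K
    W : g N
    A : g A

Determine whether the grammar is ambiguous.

Unambiguous

(F is unreachable from W, so its rules don't affect L(W).) Each reachable nonterminal has at most one production per leading terminal, and all productions are right-linear; the derivation is determined token-by-token.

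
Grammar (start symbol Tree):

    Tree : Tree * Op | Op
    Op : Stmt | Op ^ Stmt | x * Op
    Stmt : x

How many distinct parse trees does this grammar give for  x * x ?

2

Parse trees for x * x:
  [Tree [Tree [Op [Stmt x]]] * [Op [Stmt x]]]
  [Tree [Op x * [Op [Stmt x]]]]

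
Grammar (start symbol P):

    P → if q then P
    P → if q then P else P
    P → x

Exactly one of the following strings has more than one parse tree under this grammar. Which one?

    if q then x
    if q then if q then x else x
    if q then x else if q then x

if q then x: 1 tree
if q then if q then x else x: 2 trees
if q then x else if q then x: 1 tree

if q then if q then x else x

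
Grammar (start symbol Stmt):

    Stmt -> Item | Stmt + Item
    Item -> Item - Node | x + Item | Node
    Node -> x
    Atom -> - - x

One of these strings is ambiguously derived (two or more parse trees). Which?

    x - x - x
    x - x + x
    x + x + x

x + x + x

x - x - x: 1 tree
x - x + x: 1 tree
x + x + x: 4 trees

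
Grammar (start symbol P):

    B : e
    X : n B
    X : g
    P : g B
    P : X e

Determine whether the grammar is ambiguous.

Witness: g e

Derivation 1: P ⇒ g B ⇒ g e
Derivation 2: P ⇒ X e ⇒ g e

Two distinct leftmost derivations for the same string.

Ambiguous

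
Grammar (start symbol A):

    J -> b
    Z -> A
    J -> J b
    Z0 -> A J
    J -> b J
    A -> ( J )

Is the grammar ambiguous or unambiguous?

Ambiguous

Witness: ( b b )

Derivation 1: A ⇒ ( J ) ⇒ ( J b ) ⇒ ( b b )
Derivation 2: A ⇒ ( J ) ⇒ ( b J ) ⇒ ( b b )

Two distinct leftmost derivations for the same string.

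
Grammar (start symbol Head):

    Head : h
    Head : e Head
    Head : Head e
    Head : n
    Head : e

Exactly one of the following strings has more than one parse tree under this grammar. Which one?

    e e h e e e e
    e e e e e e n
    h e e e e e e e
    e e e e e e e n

e e h e e e e: 15 trees
e e e e e e n: 1 tree
h e e e e e e e: 1 tree
e e e e e e e n: 1 tree

e e h e e e e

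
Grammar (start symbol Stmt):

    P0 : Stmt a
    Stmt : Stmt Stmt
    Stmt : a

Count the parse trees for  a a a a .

Parse trees for a a a a:
  [Stmt [Stmt a] [Stmt [Stmt a] [Stmt [Stmt a] [Stmt a]]]]
  [Stmt [Stmt a] [Stmt [Stmt [Stmt a] [Stmt a]] [Stmt a]]]
  [Stmt [Stmt [Stmt a] [Stmt a]] [Stmt [Stmt a] [Stmt a]]]
  [Stmt [Stmt [Stmt a] [Stmt [Stmt a] [Stmt a]]] [Stmt a]]
  [Stmt [Stmt [Stmt [Stmt a] [Stmt a]] [Stmt a]] [Stmt a]]

5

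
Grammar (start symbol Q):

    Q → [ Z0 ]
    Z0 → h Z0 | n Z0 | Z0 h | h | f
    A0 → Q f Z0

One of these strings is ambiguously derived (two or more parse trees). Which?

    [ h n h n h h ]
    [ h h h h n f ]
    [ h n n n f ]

[ h n h n h h ]: 6 trees
[ h h h h n f ]: 1 tree
[ h n n n f ]: 1 tree

[ h n h n h h ]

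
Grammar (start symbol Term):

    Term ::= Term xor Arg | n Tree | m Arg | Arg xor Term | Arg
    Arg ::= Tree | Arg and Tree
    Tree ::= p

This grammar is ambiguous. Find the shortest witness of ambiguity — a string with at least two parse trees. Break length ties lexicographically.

length 1: no string has ≥2 trees
length 2: no string has ≥2 trees
length 3: p xor p has 2 parse trees

Two derivations of p xor p:
  Term ⇒ Term xor Arg ⇒ Arg xor Arg ⇒ Tree xor Arg ⇒ p xor Arg ⇒ p xor Tree ⇒ p xor p
  Term ⇒ Arg xor Term ⇒ Tree xor Term ⇒ p xor Term ⇒ p xor Arg ⇒ p xor Tree ⇒ p xor p

p xor p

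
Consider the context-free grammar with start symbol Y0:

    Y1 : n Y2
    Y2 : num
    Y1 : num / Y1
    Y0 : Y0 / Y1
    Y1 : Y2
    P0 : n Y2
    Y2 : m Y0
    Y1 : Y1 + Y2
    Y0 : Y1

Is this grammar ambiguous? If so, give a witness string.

Witness: num / num

Derivation 1: Y0 ⇒ Y0 / Y1 ⇒ Y1 / Y1 ⇒ Y2 / Y1 ⇒ num / Y1 ⇒ num / Y2 ⇒ num / num
Derivation 2: Y0 ⇒ Y1 ⇒ num / Y1 ⇒ num / Y2 ⇒ num / num

Two distinct leftmost derivations for the same string.

Ambiguous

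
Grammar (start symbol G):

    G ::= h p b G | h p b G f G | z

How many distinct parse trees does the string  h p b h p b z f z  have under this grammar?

2

Parse trees for h p b h p b z f z:
  [G h p b [G h p b [G z] f [G z]]]
  [G h p b [G h p b [G z]] f [G z]]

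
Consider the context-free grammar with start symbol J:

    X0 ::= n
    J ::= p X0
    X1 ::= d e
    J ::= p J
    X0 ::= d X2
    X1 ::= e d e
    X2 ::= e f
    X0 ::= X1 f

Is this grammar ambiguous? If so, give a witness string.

Ambiguous

Witness: p d e f

Derivation 1: J ⇒ p X0 ⇒ p d X2 ⇒ p d e f
Derivation 2: J ⇒ p X0 ⇒ p X1 f ⇒ p d e f

Two distinct leftmost derivations for the same string.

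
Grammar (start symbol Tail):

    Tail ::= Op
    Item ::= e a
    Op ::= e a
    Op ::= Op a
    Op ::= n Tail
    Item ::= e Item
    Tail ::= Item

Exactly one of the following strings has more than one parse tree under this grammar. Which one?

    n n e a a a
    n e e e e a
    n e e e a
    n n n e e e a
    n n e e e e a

n n e a a a

n n e a a a: 9 trees
n e e e e a: 1 tree
n e e e a: 1 tree
n n n e e e a: 1 tree
n n e e e e a: 1 tree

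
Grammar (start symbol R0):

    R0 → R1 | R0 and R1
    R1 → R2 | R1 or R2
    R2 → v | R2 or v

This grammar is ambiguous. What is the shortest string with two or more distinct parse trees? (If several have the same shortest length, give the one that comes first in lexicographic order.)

length 1: no string has ≥2 trees
length 3: v or v has 2 parse trees

Two derivations of v or v:
  R0 ⇒ R1 ⇒ R2 ⇒ R2 or v ⇒ v or v
  R0 ⇒ R1 ⇒ R1 or R2 ⇒ R2 or R2 ⇒ v or R2 ⇒ v or v

v or v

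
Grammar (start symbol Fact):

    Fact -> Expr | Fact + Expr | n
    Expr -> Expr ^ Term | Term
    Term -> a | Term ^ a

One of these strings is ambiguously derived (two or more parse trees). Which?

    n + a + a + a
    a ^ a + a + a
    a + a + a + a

n + a + a + a: 1 tree
a ^ a + a + a: 2 trees
a + a + a + a: 1 tree

a ^ a + a + a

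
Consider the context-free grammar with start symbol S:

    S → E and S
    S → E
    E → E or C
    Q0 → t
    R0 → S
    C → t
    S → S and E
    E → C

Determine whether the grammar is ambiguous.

Witness: t and t

Derivation 1: S ⇒ E and S ⇒ C and S ⇒ t and S ⇒ t and E ⇒ t and C ⇒ t and t
Derivation 2: S ⇒ S and E ⇒ E and E ⇒ C and E ⇒ t and E ⇒ t and C ⇒ t and t

Two distinct leftmost derivations for the same string.

Ambiguous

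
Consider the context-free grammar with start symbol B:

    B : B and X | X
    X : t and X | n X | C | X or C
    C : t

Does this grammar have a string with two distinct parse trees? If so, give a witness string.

Ambiguous

Witness: t and t

Derivation 1: B ⇒ B and X ⇒ X and X ⇒ C and X ⇒ t and X ⇒ t and C ⇒ t and t
Derivation 2: B ⇒ X ⇒ t and X ⇒ t and C ⇒ t and t

Two distinct leftmost derivations for the same string.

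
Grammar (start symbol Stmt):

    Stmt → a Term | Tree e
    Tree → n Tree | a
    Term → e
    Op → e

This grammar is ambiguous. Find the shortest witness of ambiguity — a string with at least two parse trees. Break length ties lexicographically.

a e

length 2: a e has 2 parse trees

Two derivations of a e:
  Stmt ⇒ a Term ⇒ a e
  Stmt ⇒ Tree e ⇒ a e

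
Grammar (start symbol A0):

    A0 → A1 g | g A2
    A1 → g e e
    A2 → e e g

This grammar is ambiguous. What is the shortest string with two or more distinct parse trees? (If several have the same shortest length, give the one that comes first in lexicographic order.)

g e e g

length 4: g e e g has 2 parse trees

Two derivations of g e e g:
  A0 ⇒ A1 g ⇒ g e e g
  A0 ⇒ g A2 ⇒ g e e g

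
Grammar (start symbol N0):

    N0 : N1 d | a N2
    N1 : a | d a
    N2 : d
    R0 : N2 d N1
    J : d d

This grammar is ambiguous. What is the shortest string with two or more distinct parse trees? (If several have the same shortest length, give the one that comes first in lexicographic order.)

length 2: a d has 2 parse trees

Two derivations of a d:
  N0 ⇒ N1 d ⇒ a d
  N0 ⇒ a N2 ⇒ a d

a d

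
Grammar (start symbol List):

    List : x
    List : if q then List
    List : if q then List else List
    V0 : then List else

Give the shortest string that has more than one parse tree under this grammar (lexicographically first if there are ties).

length 1: no string has ≥2 trees
length 4: no string has ≥2 trees
length 6: no string has ≥2 trees
length 7: no string has ≥2 trees
length 9: if q then if q then x else x has 2 parse trees

Two derivations of if q then if q then x else x:
  List ⇒ if q then List ⇒ if q then if q then List else List ⇒ if q then if q then x else List ⇒ if q then if q then x else x
  List ⇒ if q then List else List ⇒ if q then if q then List else List ⇒ if q then if q then x else List ⇒ if q then if q then x else x

if q then if q then x else x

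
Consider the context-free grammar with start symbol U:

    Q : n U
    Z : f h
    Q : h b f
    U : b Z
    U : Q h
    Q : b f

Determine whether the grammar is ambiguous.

Ambiguous

Witness: b f h

Derivation 1: U ⇒ b Z ⇒ b f h
Derivation 2: U ⇒ Q h ⇒ b f h

Two distinct leftmost derivations for the same string.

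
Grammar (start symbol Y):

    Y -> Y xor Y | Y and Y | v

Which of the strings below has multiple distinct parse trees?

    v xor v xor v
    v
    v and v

v xor v xor v

v xor v xor v: 2 trees
v: 1 tree
v and v: 1 tree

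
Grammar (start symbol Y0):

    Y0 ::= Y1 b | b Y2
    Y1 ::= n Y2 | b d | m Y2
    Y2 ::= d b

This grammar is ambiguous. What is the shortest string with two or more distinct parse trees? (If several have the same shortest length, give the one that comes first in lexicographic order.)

length 3: b d b has 2 parse trees

Two derivations of b d b:
  Y0 ⇒ Y1 b ⇒ b d b
  Y0 ⇒ b Y2 ⇒ b d b

b d b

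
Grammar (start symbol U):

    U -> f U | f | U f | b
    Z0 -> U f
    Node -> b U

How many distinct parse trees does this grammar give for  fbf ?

Parse trees for fbf:
  [U f [U [U b] f]]
  [U [U f [U b]] f]

2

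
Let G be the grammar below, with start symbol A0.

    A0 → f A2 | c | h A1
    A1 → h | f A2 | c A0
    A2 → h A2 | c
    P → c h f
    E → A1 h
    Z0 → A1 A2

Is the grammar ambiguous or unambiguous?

Only A0, A1, A2 are reachable from A0; ignoring the rest: Each reachable nonterminal has at most one production per leading terminal, and all productions are right-linear; the derivation is determined token-by-token.

Unambiguous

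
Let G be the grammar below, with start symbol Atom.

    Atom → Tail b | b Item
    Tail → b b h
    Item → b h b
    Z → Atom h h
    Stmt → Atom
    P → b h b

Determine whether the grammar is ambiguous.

Witness: b b h b

Derivation 1: Atom ⇒ Tail b ⇒ b b h b
Derivation 2: Atom ⇒ b Item ⇒ b b h b

Two distinct leftmost derivations for the same string.

Ambiguous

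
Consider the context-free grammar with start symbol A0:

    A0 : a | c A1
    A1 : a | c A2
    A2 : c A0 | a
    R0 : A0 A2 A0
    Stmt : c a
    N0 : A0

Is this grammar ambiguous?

Unambiguous

Only A0, A1, A2 are reachable from A0; ignoring the rest: Restricted to the reachable nonterminals, every rule has the form A → t or A → t B, and no two rules for the same A share a first terminal. The grammar encodes a DFA — one run per string.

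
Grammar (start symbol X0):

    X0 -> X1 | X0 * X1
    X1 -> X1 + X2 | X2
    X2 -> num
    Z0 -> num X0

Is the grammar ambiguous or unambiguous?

(Z0 is unreachable from X0, so its rules don't affect L(X0).) X0 → X0 * X1 | X1  ;  X1 → X1 + X2 | X2  — a left-associative chain with X2 at the bottom. Each string factors uniquely by precedence.

Unambiguous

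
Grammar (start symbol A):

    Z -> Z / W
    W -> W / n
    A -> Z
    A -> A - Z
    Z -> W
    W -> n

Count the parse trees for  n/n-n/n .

4

Parse trees for n/n-n/n:
  [A [A [Z [Z [W n]] / [W n]]] - [Z [Z [W n]] / [W n]]]
  [A [A [Z [Z [W n]] / [W n]]] - [Z [W [W n] / n]]]
  [A [A [Z [W [W n] / n]]] - [Z [Z [W n]] / [W n]]]
  [A [A [Z [W [W n] / n]]] - [Z [W [W n] / n]]]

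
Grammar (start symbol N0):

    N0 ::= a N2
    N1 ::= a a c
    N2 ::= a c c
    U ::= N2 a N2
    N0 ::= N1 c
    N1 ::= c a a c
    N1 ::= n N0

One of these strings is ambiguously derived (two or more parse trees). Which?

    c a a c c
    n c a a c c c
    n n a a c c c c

c a a c c: 1 tree
n c a a c c c: 1 tree
n n a a c c c c: 2 trees

n n a a c c c c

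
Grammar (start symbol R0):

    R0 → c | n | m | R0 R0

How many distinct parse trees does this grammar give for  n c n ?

Parse trees for n c n:
  [R0 [R0 n] [R0 [R0 c] [R0 n]]]
  [R0 [R0 [R0 n] [R0 c]] [R0 n]]

2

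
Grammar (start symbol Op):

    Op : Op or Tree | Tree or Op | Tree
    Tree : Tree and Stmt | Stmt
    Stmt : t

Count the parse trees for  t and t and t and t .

Parse trees for t and t and t and t:
  [Op [Tree [Tree [Tree [Tree [Stmt t]] and [Stmt t]] and [Stmt t]] and [Stmt t]]]

1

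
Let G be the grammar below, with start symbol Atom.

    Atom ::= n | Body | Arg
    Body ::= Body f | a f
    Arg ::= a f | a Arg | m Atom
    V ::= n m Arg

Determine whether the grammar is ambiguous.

Ambiguous

Witness: a f

Derivation 1: Atom ⇒ Body ⇒ a f
Derivation 2: Atom ⇒ Arg ⇒ a f

Two distinct leftmost derivations for the same string.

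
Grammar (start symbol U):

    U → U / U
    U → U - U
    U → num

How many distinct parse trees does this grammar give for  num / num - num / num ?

5

Parse trees for num / num - num / num:
  [U [U num] / [U [U [U num] - [U num]] / [U num]]]
  [U [U num] / [U [U num] - [U [U num] / [U num]]]]
  [U [U [U num] / [U [U num] - [U num]]] / [U num]]
  [U [U [U [U num] / [U num]] - [U num]] / [U num]]
  [U [U [U num] / [U num]] - [U [U num] / [U num]]]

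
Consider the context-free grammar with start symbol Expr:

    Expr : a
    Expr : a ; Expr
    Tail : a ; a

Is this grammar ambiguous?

(Tail is unreachable from Expr, so its rules don't affect L(Expr).) Right-recursive list with a separator: after each atom, whether the separator follows determines the rule. One parse per string.

Unambiguous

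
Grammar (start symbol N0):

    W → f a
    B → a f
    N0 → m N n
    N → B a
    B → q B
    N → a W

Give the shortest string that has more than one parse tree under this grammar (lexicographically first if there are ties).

m a f a n

length 5: m a f a n has 2 parse trees

Two derivations of m a f a n:
  N0 ⇒ m N n ⇒ m B a n ⇒ m a f a n
  N0 ⇒ m N n ⇒ m a W n ⇒ m a f a n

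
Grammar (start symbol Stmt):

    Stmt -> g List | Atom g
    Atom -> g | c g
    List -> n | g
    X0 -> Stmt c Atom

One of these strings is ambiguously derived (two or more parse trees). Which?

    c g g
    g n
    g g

g g

c g g: 1 tree
g n: 1 tree
g g: 2 trees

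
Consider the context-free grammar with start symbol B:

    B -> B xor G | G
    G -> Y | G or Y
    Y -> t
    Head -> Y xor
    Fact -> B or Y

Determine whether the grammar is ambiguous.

(Head, Fact are unreachable from B, so their rules don't affect L(B).) The grammar is stratified — B handles 'xor' (left-recursive), G handles 'or', Y atoms. Each operator has a fixed associativity and precedence level, so every string has one parse.

Unambiguous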